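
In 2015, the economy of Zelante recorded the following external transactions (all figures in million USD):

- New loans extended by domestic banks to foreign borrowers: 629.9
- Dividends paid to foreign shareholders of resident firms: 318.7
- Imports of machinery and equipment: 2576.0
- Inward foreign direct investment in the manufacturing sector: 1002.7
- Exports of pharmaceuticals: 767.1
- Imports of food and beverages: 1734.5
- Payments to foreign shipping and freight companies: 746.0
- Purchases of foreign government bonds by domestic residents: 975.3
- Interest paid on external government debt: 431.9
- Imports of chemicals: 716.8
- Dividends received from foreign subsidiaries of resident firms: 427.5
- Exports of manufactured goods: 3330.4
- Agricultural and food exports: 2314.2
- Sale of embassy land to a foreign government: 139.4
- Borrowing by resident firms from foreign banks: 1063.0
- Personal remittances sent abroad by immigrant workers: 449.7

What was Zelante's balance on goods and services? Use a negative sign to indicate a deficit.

638.4

Goods: -1734.5 - 2576.0 + 2314.2 + 767.1 - 716.8 + 3330.4 = 1384.4
Services: -746.0
Trade balance = 1384.4 + (-746.0) = 638.4
(Excluded from the trade balance — financial account: new loans extended by domestic banks to foreign borrowers 629.9, inward foreign direct investment in the manufacturing sector 1002.7, purchases of foreign government bonds by domestic residents 975.3, borrowing by resident firms from foreign banks 1063.0; primary income: dividends paid to foreign shareholders of resident firms 318.7, interest paid on external government debt 431.9, dividends received from foreign subsidiaries of resident firms 427.5; capital account: sale of embassy land to a foreign government 139.4; secondary income: personal remittances sent abroad by immigrant workers 449.7.)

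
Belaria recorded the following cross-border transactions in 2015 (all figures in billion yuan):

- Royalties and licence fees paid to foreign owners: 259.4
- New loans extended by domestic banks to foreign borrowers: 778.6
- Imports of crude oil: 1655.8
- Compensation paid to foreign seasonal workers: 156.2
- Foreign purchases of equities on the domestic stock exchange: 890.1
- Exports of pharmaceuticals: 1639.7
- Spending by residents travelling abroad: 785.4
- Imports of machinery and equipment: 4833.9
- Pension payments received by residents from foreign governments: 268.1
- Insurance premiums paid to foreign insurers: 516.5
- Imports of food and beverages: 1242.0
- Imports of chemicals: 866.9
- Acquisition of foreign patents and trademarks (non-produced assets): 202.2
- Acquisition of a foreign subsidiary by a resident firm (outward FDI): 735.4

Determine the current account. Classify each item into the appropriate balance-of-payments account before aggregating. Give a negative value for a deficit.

-8408.3

Goods: -866.9 - 4833.9 + 1639.7 - 1655.8 - 1242.0 = -6958.9
Services: -516.5 - 785.4 - 259.4 = -1561.3
Primary income: -156.2
Secondary income: 268.1
Current account = (-6958.9) + (-1561.3) + (-156.2) + 268.1 = -8408.3
(Excluded from the current account — financial account: new loans extended by domestic banks to foreign borrowers 778.6, foreign purchases of equities on the domestic stock exchange 890.1, acquisition of a foreign subsidiary by a resident firm (outward FDI) 735.4; capital account: acquisition of foreign patents and trademarks (non-produced assets) 202.2.)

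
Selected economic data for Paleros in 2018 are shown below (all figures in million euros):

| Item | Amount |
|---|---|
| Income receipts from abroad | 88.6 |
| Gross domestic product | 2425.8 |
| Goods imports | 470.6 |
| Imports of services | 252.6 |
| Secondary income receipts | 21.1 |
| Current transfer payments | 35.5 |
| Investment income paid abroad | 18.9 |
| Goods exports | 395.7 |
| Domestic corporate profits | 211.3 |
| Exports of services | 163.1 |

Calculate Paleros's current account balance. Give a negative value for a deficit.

Goods balance = 395.7 - 470.6 = -74.9
Services balance = 163.1 - 252.6 = -89.5
Trade balance (goods + services) = -74.9 + (-89.5) = -164.4
Net primary income = 88.6 - 18.9 = 69.7
Net secondary income = 21.1 - 35.5 = -14.4
Current account = -164.4 + 69.7 + (-14.4) = -109.1

-109.1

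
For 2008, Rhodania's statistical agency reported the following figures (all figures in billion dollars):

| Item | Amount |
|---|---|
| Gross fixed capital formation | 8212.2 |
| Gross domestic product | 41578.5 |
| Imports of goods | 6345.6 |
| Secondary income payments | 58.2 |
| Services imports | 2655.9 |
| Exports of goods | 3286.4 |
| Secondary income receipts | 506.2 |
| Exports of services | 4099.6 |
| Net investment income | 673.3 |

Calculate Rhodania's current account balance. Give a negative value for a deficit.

-494.2

Goods balance = 3286.4 - 6345.6 = -3059.2
Services balance = 4099.6 - 2655.9 = 1443.7
Trade balance (goods + services) = -3059.2 + 1443.7 = -1615.5
Net primary income = 673.3
Net secondary income = 506.2 - 58.2 = 448.0
Current account = -1615.5 + 673.3 + 448.0 = -494.2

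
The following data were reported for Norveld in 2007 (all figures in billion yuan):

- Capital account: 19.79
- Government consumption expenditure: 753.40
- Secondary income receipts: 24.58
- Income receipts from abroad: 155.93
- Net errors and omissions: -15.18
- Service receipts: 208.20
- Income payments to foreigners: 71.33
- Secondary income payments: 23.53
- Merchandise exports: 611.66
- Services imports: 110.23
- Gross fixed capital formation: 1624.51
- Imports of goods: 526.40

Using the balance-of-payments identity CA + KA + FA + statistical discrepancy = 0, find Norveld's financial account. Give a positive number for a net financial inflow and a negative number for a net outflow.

-273.49

Goods balance = 611.66 - 526.40 = 85.26
Services balance = 208.20 - 110.23 = 97.97
Trade balance (goods + services) = 85.26 + 97.97 = 183.23
Net primary income = 155.93 - 71.33 = 84.60
Net secondary income = 24.58 - 23.53 = 1.05
Current account = 183.23 + 84.60 + 1.05 = 268.88
Financial account = -(268.88 + 19.79 + (-15.18)) = -273.49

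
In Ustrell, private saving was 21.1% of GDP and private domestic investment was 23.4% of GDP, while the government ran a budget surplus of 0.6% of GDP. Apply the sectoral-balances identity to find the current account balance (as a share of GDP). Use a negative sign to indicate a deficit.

By the sectoral-balances identity, CA = (S_private - I) + (T - G).
Private balance = 21.1 - 23.4 = -2.3
Government balance (T - G) = 0.6
CA = -2.3 + 0.6 = -1.7

-1.7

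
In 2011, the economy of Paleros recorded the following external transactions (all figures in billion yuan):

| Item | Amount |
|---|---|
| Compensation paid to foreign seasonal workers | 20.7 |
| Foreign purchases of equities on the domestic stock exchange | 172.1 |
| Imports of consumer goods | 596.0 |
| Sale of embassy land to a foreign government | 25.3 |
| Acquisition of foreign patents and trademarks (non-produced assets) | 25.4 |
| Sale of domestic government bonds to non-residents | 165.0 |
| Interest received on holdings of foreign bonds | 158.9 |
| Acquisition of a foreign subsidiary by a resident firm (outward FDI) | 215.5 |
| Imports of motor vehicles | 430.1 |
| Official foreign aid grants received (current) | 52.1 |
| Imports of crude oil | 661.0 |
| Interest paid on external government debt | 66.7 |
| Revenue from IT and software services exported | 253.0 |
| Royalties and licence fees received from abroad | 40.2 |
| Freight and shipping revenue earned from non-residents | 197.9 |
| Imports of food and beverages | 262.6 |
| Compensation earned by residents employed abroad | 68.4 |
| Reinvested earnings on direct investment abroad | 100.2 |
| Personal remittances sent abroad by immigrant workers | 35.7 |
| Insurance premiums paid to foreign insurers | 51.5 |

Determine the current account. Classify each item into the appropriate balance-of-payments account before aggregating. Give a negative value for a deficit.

-1253.6

Goods: -661.0 - 262.6 - 430.1 - 596.0 = -1949.7
Services: 253.0 + 197.9 + 40.2 - 51.5 = 439.6
Primary income: 100.2 + 158.9 - 66.7 + 68.4 - 20.7 = 240.1
Secondary income: -35.7 + 52.1 = 16.4
Current account = (-1949.7) + 439.6 + 240.1 + 16.4 = -1253.6
(Excluded from the current account — financial account: foreign purchases of equities on the domestic stock exchange 172.1, sale of domestic government bonds to non-residents 165.0, acquisition of a foreign subsidiary by a resident firm (outward FDI) 215.5; capital account: sale of embassy land to a foreign government 25.3, acquisition of foreign patents and trademarks (non-produced assets) 25.4.)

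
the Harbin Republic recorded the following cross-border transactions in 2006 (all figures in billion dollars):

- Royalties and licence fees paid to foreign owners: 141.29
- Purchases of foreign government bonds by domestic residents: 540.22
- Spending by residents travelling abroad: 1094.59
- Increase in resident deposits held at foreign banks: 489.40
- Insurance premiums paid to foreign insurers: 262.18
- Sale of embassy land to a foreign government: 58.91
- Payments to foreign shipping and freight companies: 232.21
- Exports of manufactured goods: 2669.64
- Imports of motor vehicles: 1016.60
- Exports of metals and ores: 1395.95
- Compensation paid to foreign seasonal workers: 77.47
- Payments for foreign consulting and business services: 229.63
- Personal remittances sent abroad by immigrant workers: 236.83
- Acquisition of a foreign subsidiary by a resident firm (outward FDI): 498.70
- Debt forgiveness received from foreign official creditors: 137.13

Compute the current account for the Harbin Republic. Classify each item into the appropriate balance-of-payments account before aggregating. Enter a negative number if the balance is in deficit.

Goods: 2669.64 - 1016.60 + 1395.95 = 3048.99
Services: -262.18 - 1094.59 - 229.63 - 141.29 - 232.21 = -1959.90
Primary income: -77.47
Secondary income: -236.83
Current account = 3048.99 + (-1959.90) + (-77.47) + (-236.83) = 774.79
(Excluded from the current account — financial account: purchases of foreign government bonds by domestic residents 540.22, increase in resident deposits held at foreign banks 489.40, acquisition of a foreign subsidiary by a resident firm (outward FDI) 498.70; capital account: sale of embassy land to a foreign government 58.91, debt forgiveness received from foreign official creditors 137.13.)

774.79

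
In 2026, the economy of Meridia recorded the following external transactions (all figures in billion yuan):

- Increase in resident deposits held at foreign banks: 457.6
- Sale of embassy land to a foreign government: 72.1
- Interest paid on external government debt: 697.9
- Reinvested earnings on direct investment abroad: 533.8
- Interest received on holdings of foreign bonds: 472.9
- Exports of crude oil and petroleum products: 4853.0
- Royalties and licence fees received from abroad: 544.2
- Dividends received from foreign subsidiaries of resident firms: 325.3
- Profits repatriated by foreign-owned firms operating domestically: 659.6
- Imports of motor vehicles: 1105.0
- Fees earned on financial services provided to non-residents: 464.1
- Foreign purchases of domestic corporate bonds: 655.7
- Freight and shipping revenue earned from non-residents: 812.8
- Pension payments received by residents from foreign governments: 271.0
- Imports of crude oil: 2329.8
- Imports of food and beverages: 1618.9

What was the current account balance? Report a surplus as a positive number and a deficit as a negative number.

1865.9

Goods: -1105.0 + 4853.0 - 1618.9 - 2329.8 = -200.7
Services: 812.8 + 464.1 + 544.2 = 1821.1
Primary income: 533.8 + 325.3 - 659.6 + 472.9 - 697.9 = -25.5
Secondary income: 271.0
Current account = (-200.7) + 1821.1 + (-25.5) + 271.0 = 1865.9
(Excluded from the current account — financial account: increase in resident deposits held at foreign banks 457.6, foreign purchases of domestic corporate bonds 655.7; capital account: sale of embassy land to a foreign government 72.1.)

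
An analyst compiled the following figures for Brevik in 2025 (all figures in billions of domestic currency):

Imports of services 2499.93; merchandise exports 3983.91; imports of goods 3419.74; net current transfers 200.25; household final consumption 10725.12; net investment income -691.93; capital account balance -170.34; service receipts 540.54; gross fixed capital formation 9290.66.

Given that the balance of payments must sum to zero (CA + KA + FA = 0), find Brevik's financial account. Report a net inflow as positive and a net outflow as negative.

Goods balance = 3983.91 - 3419.74 = 564.17
Services balance = 540.54 - 2499.93 = -1959.39
Trade balance (goods + services) = 564.17 + (-1959.39) = -1395.22
Net primary income = -691.93
Net secondary income = 200.25
Current account = -1395.22 + (-691.93) + 200.25 = -1886.90
Financial account = -(-1886.90 + (-170.34)) = 2057.24

2057.24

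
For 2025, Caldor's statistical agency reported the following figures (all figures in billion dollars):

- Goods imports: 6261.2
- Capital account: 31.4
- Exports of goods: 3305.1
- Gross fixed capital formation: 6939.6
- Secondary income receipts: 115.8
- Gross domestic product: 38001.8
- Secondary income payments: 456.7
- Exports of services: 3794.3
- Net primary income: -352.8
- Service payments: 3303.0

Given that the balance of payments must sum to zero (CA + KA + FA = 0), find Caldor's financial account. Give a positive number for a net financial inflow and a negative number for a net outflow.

3127.1

Goods balance = 3305.1 - 6261.2 = -2956.1
Services balance = 3794.3 - 3303.0 = 491.3
Trade balance (goods + services) = -2956.1 + 491.3 = -2464.8
Net primary income = -352.8
Net secondary income = 115.8 - 456.7 = -340.9
Current account = -2464.8 + (-352.8) + (-340.9) = -3158.5
Financial account = -(-3158.5 + 31.4) = 3127.1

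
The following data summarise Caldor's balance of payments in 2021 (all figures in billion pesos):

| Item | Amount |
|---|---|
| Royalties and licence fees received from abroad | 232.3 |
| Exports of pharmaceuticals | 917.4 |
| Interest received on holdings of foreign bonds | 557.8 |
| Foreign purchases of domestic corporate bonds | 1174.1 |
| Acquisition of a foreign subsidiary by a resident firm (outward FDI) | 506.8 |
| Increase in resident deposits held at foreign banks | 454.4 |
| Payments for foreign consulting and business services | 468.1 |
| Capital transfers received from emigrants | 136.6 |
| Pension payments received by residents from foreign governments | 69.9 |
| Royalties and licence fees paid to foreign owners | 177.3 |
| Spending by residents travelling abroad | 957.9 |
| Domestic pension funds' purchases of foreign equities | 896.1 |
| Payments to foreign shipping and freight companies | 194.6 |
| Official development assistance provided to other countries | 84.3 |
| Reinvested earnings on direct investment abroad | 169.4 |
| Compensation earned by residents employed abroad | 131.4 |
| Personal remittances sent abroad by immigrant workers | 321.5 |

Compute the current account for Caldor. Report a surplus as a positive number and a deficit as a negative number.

-125.5

Goods: 917.4
Services: -194.6 + 232.3 - 177.3 - 957.9 - 468.1 = -1565.6
Primary income: 131.4 + 557.8 + 169.4 = 858.6
Secondary income: -84.3 - 321.5 + 69.9 = -335.9
Current account = 917.4 + (-1565.6) + 858.6 + (-335.9) = -125.5
(Excluded from the current account — financial account: foreign purchases of domestic corporate bonds 1174.1, acquisition of a foreign subsidiary by a resident firm (outward FDI) 506.8, increase in resident deposits held at foreign banks 454.4, domestic pension funds' purchases of foreign equities 896.1; capital account: capital transfers received from emigrants 136.6.)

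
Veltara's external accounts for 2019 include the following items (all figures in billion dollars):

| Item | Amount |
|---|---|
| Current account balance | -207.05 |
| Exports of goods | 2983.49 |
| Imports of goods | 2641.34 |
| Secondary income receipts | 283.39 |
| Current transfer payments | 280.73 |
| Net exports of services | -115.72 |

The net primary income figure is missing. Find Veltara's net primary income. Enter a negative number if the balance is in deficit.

-436.14

Current account = goods balance + services balance + net primary income + net secondary income
Sum of the known components = 229.09
Net primary income = CA - (known components) = -207.05 - 229.09 = -436.14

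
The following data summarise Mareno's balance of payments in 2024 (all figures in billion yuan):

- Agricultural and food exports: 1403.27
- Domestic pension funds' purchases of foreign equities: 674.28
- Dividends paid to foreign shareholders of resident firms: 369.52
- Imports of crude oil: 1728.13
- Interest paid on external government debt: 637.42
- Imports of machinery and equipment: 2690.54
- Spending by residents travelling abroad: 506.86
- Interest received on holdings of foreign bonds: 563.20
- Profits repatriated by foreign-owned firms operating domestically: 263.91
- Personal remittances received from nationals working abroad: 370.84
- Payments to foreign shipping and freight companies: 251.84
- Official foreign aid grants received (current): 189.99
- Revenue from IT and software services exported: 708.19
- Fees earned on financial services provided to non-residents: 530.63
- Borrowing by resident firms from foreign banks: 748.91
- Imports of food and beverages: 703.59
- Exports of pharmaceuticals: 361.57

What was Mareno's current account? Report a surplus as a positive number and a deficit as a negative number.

-3024.12

Goods: 1403.27 - 703.59 + 361.57 - 1728.13 - 2690.54 = -3357.42
Services: 708.19 + 530.63 - 506.86 - 251.84 = 480.12
Primary income: -369.52 - 637.42 - 263.91 + 563.20 = -707.65
Secondary income: 189.99 + 370.84 = 560.83
Current account = (-3357.42) + 480.12 + (-707.65) + 560.83 = -3024.12
(Excluded from the current account — financial account: domestic pension funds' purchases of foreign equities 674.28, borrowing by resident firms from foreign banks 748.91.)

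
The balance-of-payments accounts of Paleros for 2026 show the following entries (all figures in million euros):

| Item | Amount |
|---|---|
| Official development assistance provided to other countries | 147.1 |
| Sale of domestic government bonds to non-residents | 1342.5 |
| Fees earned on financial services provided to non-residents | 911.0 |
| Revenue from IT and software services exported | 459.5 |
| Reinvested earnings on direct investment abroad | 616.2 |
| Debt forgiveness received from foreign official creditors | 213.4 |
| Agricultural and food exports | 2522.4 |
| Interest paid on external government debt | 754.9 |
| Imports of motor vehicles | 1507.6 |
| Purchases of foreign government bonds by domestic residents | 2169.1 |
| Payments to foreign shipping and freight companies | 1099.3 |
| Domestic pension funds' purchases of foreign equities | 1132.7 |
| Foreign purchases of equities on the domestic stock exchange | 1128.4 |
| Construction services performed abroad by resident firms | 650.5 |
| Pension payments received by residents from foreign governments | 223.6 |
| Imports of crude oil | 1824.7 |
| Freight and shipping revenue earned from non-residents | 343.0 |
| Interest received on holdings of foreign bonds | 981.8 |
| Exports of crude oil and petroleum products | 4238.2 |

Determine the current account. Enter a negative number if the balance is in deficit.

Goods: 2522.4 - 1507.6 + 4238.2 - 1824.7 = 3428.3
Services: 911.0 - 1099.3 + 650.5 + 343.0 + 459.5 = 1264.7
Primary income: -754.9 + 981.8 + 616.2 = 843.1
Secondary income: -147.1 + 223.6 = 76.5
Current account = 3428.3 + 1264.7 + 843.1 + 76.5 = 5612.6
(Excluded from the current account — financial account: sale of domestic government bonds to non-residents 1342.5, purchases of foreign government bonds by domestic residents 2169.1, domestic pension funds' purchases of foreign equities 1132.7, foreign purchases of equities on the domestic stock exchange 1128.4; capital account: debt forgiveness received from foreign official creditors 213.4.)

5612.6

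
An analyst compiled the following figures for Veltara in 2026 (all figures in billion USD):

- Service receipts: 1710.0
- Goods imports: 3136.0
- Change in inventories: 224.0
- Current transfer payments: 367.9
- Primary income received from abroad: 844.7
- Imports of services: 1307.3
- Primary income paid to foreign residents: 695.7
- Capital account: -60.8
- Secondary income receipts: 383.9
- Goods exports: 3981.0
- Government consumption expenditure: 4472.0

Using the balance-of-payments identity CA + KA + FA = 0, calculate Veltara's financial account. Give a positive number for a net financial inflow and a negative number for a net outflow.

Goods balance = 3981.0 - 3136.0 = 845.0
Services balance = 1710.0 - 1307.3 = 402.7
Trade balance (goods + services) = 845.0 + 402.7 = 1247.7
Net primary income = 844.7 - 695.7 = 149.0
Net secondary income = 383.9 - 367.9 = 16.0
Current account = 1247.7 + 149.0 + 16.0 = 1412.7
Financial account = -(1412.7 + (-60.8)) = -1351.9

-1351.9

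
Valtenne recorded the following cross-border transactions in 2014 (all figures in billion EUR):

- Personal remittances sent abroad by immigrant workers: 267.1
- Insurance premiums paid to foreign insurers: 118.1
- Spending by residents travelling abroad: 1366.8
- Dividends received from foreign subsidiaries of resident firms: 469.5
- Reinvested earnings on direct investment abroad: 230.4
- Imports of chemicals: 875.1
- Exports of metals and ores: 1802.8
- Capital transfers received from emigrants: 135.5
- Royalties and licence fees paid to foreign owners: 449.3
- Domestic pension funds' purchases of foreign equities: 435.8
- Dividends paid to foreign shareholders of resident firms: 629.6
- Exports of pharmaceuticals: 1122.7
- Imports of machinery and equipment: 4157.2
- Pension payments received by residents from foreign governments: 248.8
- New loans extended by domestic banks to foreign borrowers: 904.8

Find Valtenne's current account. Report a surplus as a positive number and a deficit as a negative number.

Goods: 1122.7 - 875.1 - 4157.2 + 1802.8 = -2106.8
Services: -449.3 - 1366.8 - 118.1 = -1934.2
Primary income: 230.4 + 469.5 - 629.6 = 70.3
Secondary income: 248.8 - 267.1 = -18.3
Current account = (-2106.8) + (-1934.2) + 70.3 + (-18.3) = -3989.0
(Excluded from the current account — capital account: capital transfers received from emigrants 135.5; financial account: domestic pension funds' purchases of foreign equities 435.8, new loans extended by domestic banks to foreign borrowers 904.8.)

-3989.0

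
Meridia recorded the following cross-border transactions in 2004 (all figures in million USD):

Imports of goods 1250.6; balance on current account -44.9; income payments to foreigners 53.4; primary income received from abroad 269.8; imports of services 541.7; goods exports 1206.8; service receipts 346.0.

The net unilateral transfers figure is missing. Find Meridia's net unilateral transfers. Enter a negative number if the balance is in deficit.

-21.8

Current account = goods balance + services balance + net primary income + net secondary income
Sum of the known components = -23.1
Net unilateral transfers = CA - (known components) = -44.9 - (-23.1) = -21.8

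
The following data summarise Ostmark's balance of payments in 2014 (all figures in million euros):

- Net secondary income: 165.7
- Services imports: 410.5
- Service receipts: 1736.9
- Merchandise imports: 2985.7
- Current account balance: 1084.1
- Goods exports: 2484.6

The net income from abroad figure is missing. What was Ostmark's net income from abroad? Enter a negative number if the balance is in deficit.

Current account = goods balance + services balance + net primary income + net secondary income
Sum of the known components = 991.0
Net income from abroad = CA - (known components) = 1084.1 - 991.0 = 93.1

93.1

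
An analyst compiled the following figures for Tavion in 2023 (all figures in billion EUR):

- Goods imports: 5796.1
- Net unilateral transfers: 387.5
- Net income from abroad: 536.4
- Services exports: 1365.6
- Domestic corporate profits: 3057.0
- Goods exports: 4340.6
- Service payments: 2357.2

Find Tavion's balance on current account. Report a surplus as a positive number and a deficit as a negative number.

Goods balance = 4340.6 - 5796.1 = -1455.5
Services balance = 1365.6 - 2357.2 = -991.6
Trade balance (goods + services) = -1455.5 + (-991.6) = -2447.1
Net primary income = 536.4
Net secondary income = 387.5
Current account = -2447.1 + 536.4 + 387.5 = -1523.2

-1523.2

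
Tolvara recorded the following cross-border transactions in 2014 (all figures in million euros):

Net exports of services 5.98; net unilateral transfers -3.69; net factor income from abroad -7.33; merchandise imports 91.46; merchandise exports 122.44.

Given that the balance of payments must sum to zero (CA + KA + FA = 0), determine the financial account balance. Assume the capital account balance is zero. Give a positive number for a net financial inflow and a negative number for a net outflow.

-25.94

Goods balance = 122.44 - 91.46 = 30.98
Services balance = 5.98
Trade balance (goods + services) = 30.98 + 5.98 = 36.96
Net primary income = -7.33
Net secondary income = -3.69
Current account = 36.96 + (-7.33) + (-3.69) = 25.94
Financial account = -(25.94) = -25.94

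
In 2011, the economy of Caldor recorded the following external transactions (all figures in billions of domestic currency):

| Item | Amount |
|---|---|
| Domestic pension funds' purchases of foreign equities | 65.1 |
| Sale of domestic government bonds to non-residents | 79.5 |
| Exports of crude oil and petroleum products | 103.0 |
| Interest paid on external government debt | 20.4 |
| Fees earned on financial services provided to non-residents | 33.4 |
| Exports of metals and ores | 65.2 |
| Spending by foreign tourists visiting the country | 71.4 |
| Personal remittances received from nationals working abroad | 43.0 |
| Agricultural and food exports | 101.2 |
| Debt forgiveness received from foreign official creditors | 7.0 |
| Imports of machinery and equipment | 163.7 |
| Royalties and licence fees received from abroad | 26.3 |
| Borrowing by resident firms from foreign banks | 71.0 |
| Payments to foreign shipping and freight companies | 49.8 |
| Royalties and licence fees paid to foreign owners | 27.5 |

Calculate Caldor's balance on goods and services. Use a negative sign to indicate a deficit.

159.5

Goods: 103.0 + 101.2 + 65.2 - 163.7 = 105.7
Services: -27.5 + 26.3 + 33.4 + 71.4 - 49.8 = 53.8
Trade balance = 105.7 + 53.8 = 159.5
(Excluded from the trade balance — financial account: domestic pension funds' purchases of foreign equities 65.1, sale of domestic government bonds to non-residents 79.5, borrowing by resident firms from foreign banks 71.0; primary income: interest paid on external government debt 20.4; secondary income: personal remittances received from nationals working abroad 43.0; capital account: debt forgiveness received from foreign official creditors 7.0.)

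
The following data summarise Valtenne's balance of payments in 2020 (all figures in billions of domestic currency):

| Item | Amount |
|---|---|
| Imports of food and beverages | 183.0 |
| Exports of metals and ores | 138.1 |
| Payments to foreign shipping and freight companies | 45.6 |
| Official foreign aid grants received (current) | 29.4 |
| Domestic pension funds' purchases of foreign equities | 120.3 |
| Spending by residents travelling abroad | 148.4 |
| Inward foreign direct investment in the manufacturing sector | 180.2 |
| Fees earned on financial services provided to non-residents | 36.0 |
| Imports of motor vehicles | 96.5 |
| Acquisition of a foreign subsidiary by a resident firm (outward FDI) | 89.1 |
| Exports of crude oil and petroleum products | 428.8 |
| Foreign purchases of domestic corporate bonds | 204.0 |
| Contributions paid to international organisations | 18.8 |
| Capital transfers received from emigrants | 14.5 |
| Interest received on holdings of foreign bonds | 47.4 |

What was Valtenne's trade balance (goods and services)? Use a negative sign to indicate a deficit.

129.4

Goods: 138.1 - 96.5 + 428.8 - 183.0 = 287.4
Services: 36.0 - 45.6 - 148.4 = -158.0
Trade balance = 287.4 + (-158.0) = 129.4
(Excluded from the trade balance — secondary income: official foreign aid grants received (current) 29.4, contributions paid to international organisations 18.8; financial account: domestic pension funds' purchases of foreign equities 120.3, inward foreign direct investment in the manufacturing sector 180.2, acquisition of a foreign subsidiary by a resident firm (outward FDI) 89.1, foreign purchases of domestic corporate bonds 204.0; capital account: capital transfers received from emigrants 14.5; primary income: interest received on holdings of foreign bonds 47.4.)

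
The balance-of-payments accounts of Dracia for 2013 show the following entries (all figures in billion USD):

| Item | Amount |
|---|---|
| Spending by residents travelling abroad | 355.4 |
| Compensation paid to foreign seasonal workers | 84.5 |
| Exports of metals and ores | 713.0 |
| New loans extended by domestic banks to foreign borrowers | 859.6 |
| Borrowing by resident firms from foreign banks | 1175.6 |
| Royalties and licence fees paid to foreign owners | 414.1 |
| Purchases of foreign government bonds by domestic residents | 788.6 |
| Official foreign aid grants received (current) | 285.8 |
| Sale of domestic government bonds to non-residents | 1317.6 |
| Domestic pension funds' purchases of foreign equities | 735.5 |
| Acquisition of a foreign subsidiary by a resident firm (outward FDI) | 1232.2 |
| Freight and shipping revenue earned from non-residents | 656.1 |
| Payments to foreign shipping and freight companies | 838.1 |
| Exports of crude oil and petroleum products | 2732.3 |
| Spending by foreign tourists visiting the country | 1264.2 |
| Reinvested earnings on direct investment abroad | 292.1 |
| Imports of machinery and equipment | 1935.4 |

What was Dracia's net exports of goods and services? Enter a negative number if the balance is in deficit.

1822.6

Goods: 713.0 + 2732.3 - 1935.4 = 1509.9
Services: 656.1 - 838.1 + 1264.2 - 355.4 - 414.1 = 312.7
Trade balance = 1509.9 + 312.7 = 1822.6
(Excluded from the trade balance — primary income: compensation paid to foreign seasonal workers 84.5, reinvested earnings on direct investment abroad 292.1; financial account: new loans extended by domestic banks to foreign borrowers 859.6, borrowing by resident firms from foreign banks 1175.6, purchases of foreign government bonds by domestic residents 788.6, sale of domestic government bonds to non-residents 1317.6, domestic pension funds' purchases of foreign equities 735.5, acquisition of a foreign subsidiary by a resident firm (outward FDI) 1232.2; secondary income: official foreign aid grants received (current) 285.8.)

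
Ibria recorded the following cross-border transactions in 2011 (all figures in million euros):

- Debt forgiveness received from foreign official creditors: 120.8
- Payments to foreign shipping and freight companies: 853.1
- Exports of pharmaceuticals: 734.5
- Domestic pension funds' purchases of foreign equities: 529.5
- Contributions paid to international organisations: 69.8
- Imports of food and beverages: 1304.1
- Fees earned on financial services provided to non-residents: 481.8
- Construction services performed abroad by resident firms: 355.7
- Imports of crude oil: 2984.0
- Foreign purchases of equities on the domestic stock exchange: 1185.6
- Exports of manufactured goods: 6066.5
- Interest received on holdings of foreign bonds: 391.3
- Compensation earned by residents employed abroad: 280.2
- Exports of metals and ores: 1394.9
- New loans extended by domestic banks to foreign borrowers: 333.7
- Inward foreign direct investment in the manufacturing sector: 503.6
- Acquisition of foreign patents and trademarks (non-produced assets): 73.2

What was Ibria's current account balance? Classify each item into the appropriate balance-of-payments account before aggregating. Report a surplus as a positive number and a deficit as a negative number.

4493.9

Goods: -2984.0 - 1304.1 + 1394.9 + 6066.5 + 734.5 = 3907.8
Services: 355.7 - 853.1 + 481.8 = -15.6
Primary income: 391.3 + 280.2 = 671.5
Secondary income: -69.8
Current account = 3907.8 + (-15.6) + 671.5 + (-69.8) = 4493.9
(Excluded from the current account — capital account: debt forgiveness received from foreign official creditors 120.8, acquisition of foreign patents and trademarks (non-produced assets) 73.2; financial account: domestic pension funds' purchases of foreign equities 529.5, foreign purchases of equities on the domestic stock exchange 1185.6, new loans extended by domestic banks to foreign borrowers 333.7, inward foreign direct investment in the manufacturing sector 503.6.)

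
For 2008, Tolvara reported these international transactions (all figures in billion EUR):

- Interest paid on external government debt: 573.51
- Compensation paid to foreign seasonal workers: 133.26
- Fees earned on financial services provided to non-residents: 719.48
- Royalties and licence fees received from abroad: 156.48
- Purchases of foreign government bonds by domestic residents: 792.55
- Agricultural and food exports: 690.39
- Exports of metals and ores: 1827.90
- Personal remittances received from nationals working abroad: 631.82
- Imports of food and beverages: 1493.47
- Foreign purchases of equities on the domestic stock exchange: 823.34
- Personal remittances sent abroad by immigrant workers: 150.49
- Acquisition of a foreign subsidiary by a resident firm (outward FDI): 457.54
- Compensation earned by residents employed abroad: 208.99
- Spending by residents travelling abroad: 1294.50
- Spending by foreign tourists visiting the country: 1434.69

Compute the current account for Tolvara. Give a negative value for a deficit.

Goods: 690.39 + 1827.90 - 1493.47 = 1024.82
Services: -1294.50 + 156.48 + 719.48 + 1434.69 = 1016.15
Primary income: -133.26 + 208.99 - 573.51 = -497.78
Secondary income: -150.49 + 631.82 = 481.33
Current account = 1024.82 + 1016.15 + (-497.78) + 481.33 = 2024.52
(Excluded from the current account — financial account: purchases of foreign government bonds by domestic residents 792.55, foreign purchases of equities on the domestic stock exchange 823.34, acquisition of a foreign subsidiary by a resident firm (outward FDI) 457.54.)

2024.52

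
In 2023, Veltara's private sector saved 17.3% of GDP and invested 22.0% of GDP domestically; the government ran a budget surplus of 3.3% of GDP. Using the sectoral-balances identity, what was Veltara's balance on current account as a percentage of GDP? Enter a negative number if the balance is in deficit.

By the sectoral-balances identity, CA = (S_private - I) + (T - G).
Private balance = 17.3 - 22.0 = -4.7
Government balance (T - G) = 3.3
CA = -4.7 + 3.3 = -1.4

-1.4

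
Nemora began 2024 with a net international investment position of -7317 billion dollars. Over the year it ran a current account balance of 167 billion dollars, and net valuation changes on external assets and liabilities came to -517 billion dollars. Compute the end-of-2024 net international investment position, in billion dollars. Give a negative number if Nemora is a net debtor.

-7667

Change in NIIP = current account + net valuation change = 167 + (-517) = -350
End-of-year NIIP = -7317 + (-350) = -7667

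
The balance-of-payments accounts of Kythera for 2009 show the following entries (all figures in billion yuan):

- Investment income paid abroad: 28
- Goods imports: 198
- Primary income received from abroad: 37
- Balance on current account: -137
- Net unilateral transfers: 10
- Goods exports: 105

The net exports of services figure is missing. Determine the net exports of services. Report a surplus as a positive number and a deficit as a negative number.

-63

Current account = goods balance + services balance + net primary income + net secondary income
Sum of the known components = -74
Net exports of services = CA - (known components) = -137 - (-74) = -63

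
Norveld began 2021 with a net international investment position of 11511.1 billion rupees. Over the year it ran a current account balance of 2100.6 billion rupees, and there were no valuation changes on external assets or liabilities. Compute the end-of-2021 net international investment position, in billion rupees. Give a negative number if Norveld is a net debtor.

13611.7

With no valuation effects, change in NIIP = current account = 2100.6
End-of-year NIIP = 11511.1 + 2100.6 = 13611.7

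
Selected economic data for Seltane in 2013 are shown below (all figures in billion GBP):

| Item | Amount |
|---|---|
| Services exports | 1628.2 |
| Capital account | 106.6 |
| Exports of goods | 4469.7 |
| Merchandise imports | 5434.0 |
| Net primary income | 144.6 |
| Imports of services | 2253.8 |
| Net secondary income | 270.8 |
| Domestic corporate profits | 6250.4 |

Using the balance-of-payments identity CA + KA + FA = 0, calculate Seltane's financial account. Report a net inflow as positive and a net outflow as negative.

Goods balance = 4469.7 - 5434.0 = -964.3
Services balance = 1628.2 - 2253.8 = -625.6
Trade balance (goods + services) = -964.3 + (-625.6) = -1589.9
Net primary income = 144.6
Net secondary income = 270.8
Current account = -1589.9 + 144.6 + 270.8 = -1174.5
Financial account = -(-1174.5 + 106.6) = 1067.9

1067.9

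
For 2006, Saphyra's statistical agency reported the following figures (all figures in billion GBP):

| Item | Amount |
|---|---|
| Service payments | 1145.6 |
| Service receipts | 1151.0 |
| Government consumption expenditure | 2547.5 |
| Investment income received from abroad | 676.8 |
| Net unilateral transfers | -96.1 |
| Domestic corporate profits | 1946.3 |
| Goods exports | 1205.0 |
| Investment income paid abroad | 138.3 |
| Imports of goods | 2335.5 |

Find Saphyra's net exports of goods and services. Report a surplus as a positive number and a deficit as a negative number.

-1125.1

Goods balance = 1205.0 - 2335.5 = -1130.5
Services balance = 1151.0 - 1145.6 = 5.4
Trade balance (goods + services) = -1130.5 + 5.4 = -1125.1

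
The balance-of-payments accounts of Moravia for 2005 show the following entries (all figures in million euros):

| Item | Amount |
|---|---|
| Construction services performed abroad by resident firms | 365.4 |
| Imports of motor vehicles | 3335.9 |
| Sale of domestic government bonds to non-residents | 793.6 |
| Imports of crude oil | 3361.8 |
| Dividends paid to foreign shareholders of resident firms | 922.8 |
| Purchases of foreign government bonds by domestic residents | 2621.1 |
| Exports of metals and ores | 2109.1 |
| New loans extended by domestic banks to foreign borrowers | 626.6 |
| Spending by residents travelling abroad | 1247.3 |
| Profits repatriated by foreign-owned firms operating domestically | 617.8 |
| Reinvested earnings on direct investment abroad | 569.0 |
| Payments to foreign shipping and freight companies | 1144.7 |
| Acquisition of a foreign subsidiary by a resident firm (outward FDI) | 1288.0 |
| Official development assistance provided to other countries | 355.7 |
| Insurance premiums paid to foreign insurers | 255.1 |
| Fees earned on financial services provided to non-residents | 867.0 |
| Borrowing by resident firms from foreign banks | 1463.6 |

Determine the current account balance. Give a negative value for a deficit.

Goods: -3335.9 - 3361.8 + 2109.1 = -4588.6
Services: -255.1 - 1247.3 - 1144.7 + 867.0 + 365.4 = -1414.7
Primary income: -617.8 - 922.8 + 569.0 = -971.6
Secondary income: -355.7
Current account = (-4588.6) + (-1414.7) + (-971.6) + (-355.7) = -7330.6
(Excluded from the current account — financial account: sale of domestic government bonds to non-residents 793.6, purchases of foreign government bonds by domestic residents 2621.1, new loans extended by domestic banks to foreign borrowers 626.6, acquisition of a foreign subsidiary by a resident firm (outward FDI) 1288.0, borrowing by resident firms from foreign banks 1463.6.)

-7330.6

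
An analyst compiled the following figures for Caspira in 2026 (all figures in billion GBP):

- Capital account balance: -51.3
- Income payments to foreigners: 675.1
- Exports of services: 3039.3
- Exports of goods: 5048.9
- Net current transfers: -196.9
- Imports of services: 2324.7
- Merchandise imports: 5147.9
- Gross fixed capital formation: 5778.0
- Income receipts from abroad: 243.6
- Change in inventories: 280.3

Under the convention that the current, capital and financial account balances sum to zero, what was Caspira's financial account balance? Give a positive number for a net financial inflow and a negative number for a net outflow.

Goods balance = 5048.9 - 5147.9 = -99.0
Services balance = 3039.3 - 2324.7 = 714.6
Trade balance (goods + services) = -99.0 + 714.6 = 615.6
Net primary income = 243.6 - 675.1 = -431.5
Net secondary income = -196.9
Current account = 615.6 + (-431.5) + (-196.9) = -12.8
Financial account = -(-12.8 + (-51.3)) = 64.1

64.1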